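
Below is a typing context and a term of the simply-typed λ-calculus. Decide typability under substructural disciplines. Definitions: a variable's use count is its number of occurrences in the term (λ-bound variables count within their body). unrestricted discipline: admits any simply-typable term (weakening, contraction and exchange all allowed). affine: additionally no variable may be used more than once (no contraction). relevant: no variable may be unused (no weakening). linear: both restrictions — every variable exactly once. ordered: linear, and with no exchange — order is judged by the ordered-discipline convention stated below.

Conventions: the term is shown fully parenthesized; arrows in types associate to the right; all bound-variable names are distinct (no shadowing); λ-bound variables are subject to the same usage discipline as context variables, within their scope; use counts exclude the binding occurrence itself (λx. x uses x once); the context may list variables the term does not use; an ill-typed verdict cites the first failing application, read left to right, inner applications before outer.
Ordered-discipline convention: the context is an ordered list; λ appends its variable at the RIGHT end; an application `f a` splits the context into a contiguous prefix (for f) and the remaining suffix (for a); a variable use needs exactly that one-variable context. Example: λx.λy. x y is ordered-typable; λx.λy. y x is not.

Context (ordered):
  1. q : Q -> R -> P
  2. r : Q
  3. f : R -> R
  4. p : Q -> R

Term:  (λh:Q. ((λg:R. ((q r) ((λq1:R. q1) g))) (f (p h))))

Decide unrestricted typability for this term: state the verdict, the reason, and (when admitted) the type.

yes — typability at Q -> P is all that's needed; term : Q -> P
usage: q: 1, r: 1, f: 1, p: 1, h (λ-bound): 1, g (λ-bound): 1, q1 (λ-bound): 1
left-to-right use order: q, r, q1, g, f, p, h
typing: well-typed — term : Q -> P
across the five disciplines: ordered ✓ · linear ✓ · affine ✓ · relevant ✓ · unrestricted ✓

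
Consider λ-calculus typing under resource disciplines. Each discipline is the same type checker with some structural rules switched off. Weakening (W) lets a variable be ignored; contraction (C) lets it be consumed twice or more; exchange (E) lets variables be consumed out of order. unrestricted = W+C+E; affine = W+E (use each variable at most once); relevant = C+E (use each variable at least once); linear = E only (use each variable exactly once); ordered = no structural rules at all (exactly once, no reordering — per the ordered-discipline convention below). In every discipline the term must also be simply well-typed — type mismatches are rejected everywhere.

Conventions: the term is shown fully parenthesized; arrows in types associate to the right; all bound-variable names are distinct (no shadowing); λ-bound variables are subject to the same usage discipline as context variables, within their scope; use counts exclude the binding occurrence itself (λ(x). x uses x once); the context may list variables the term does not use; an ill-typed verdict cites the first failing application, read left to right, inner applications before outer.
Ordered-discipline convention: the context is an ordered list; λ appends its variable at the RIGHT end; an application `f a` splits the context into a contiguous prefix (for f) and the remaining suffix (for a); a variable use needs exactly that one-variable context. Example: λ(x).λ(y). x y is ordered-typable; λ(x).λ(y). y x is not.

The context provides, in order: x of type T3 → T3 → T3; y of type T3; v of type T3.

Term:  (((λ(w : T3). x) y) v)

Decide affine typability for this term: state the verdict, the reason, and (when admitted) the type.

yes — x, y, v, w: no repeats, contraction unneeded; term : T3 → T3
counts: x: 1; y: 1; v: 1; w (λ-bound): 0
left-to-right use order: x, y, v
typing: well-typed — term : T3 → T3
summary: ordered ✗, linear ✗, affine ✓, relevant ✗, unrestricted ✓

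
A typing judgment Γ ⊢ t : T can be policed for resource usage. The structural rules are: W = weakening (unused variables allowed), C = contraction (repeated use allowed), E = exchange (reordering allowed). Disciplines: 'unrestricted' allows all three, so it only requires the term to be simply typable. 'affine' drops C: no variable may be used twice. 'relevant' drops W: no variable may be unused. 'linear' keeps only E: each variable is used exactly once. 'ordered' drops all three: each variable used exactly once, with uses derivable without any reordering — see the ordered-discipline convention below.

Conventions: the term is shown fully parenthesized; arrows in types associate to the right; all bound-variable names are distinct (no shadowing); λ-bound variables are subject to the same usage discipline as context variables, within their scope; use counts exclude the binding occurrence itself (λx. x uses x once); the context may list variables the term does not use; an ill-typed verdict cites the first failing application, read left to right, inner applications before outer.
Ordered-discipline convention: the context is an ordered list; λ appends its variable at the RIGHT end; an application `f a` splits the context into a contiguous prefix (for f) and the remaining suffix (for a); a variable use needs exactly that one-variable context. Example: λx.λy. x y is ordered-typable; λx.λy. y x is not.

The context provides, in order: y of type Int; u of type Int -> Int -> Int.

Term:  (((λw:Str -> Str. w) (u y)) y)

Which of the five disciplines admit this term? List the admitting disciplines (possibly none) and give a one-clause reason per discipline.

admitted in: none
use counts: y: 2, u: 1, w (bound): 1
use order (left to right): w, u, y, y
typing: ill-typed: an application expects Str -> Str but receives Int -> Int
ordered: ✗ — the type mismatch rejects it
linear: ✗ — not simply typable
affine: ✗ — fails simple typing
relevant: ✗ — a type mismatch blocks all five
unrestricted: ✗ — the type mismatch rejects it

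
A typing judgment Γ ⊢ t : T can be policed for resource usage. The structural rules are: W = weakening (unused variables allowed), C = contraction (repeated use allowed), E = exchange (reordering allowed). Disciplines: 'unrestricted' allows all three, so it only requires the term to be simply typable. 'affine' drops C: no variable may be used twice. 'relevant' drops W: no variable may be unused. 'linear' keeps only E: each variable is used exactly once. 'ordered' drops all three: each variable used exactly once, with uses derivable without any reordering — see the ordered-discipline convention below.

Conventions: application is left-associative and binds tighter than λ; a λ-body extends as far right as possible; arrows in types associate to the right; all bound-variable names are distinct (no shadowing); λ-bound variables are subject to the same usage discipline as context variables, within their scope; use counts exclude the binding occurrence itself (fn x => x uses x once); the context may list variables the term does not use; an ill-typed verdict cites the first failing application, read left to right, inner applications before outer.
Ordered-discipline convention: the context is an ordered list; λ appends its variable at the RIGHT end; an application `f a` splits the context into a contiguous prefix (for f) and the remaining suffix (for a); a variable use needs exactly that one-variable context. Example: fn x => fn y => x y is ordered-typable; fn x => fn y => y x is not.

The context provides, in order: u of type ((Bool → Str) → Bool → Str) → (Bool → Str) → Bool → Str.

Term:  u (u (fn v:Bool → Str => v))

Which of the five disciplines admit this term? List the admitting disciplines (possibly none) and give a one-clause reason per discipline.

admitted in: relevant, unrestricted
counts: u ×2, v (bound) ×1
left-to-right use order: u, u, v
typing: well-typed at (Bool → Str) → Bool → Str
ordered: ✗ — needs contraction — u ×2
linear: ✗ — needs contraction — u ×2
affine: ✗ — needs contraction — u ×2
relevant: ✓ — none of u, v goes unused
unrestricted: ✓ — type-checks ((Bool → Str) → Bool → Str) and nothing is barred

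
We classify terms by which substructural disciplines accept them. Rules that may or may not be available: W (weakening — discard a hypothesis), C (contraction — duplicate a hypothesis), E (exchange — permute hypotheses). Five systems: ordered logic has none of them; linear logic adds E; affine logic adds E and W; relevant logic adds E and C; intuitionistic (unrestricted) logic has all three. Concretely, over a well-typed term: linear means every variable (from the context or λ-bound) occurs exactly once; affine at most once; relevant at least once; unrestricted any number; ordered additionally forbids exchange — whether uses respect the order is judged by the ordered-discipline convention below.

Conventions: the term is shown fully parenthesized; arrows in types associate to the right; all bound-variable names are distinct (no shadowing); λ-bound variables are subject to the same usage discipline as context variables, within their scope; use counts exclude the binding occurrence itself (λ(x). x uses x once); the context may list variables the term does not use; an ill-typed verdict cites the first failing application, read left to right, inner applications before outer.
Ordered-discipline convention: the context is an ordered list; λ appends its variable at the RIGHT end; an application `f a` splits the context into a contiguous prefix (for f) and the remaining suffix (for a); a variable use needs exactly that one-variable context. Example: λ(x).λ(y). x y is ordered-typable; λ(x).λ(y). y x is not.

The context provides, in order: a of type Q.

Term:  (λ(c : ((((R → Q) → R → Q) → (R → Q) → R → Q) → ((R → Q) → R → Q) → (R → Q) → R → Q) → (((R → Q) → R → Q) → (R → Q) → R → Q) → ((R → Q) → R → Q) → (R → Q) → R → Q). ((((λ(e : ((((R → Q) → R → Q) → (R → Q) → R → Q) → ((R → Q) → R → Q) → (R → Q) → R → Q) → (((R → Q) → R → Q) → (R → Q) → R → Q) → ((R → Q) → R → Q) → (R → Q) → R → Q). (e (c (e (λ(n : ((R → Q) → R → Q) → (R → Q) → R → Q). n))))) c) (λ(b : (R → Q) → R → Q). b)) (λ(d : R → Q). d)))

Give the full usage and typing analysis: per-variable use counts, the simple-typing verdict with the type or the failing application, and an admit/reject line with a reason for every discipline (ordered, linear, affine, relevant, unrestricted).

usage: a=0; c (bound)=2; e (bound)=2; n (bound)=1; b (bound)=1; d (bound)=1
uses in reading order: e, c, e, n, c, b, d
typing: ✓ — (((((R → Q) → R → Q) → (R → Q) → R → Q) → ((R → Q) → R → Q) → (R → Q) → R → Q) → (((R → Q) → R → Q) → (R → Q) → R → Q) → ((R → Q) → R → Q) → (R → Q) → R → Q) → (R → Q) → R → Q
ordered: ✗ — c ×2, e ×2 used more than once (contraction); unused: a — weakening required
linear: ✗ — c ×2, e ×2 used more than once (contraction); unused: a — weakening required
affine: ✗ — c ×2, e ×2 used more than once (contraction)
relevant: ✗ — unused: a — weakening required
unrestricted: ✓ — simply typable at (((((R → Q) → R → Q) → (R → Q) → R → Q) → ((R → Q) → R → Q) → (R → Q) → R → Q) → (((R → Q) → R → Q) → (R → Q) → R → Q) → ((R → Q) → R → Q) → (R → Q) → R → Q) → (R → Q) → R → Q; W, C, E all held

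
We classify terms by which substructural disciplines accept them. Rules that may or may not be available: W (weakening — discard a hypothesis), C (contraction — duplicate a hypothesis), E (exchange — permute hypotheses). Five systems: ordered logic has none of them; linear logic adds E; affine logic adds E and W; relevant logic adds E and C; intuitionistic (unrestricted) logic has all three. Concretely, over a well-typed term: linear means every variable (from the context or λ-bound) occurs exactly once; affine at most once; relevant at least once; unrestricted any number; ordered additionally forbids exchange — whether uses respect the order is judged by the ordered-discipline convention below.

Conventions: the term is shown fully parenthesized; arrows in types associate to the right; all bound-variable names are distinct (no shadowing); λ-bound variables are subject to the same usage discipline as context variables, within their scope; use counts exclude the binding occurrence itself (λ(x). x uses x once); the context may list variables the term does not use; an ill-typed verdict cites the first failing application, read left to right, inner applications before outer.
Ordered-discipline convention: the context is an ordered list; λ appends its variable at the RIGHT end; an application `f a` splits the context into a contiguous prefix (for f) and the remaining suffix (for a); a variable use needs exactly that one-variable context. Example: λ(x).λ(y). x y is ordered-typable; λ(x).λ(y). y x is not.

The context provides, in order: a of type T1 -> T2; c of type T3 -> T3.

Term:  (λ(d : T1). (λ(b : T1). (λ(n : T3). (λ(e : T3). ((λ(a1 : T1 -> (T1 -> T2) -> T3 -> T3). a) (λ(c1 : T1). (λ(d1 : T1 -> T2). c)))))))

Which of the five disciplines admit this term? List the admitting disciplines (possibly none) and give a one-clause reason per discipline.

accepted by: affine, unrestricted
usage: a: 1; c: 1; d [bound]: 0; b [bound]: 0; n [bound]: 0; e [bound]: 0; a1 [bound]: 0; c1 [bound]: 0; d1 [bound]: 0
uses in reading order: a, c
typing: ✓ — T1 -> T1 -> T3 -> T3 -> T1 -> T2
ordered ✗ (d, b, n, e, a1, c1, d1 never used (weakening))
linear ✗ (d, b, n, e, a1, c1, d1 never used (weakening))
affine ✓ (a, c, d, b, n, e, a1, c1, d1: no repeats, contraction unneeded)
relevant ✗ (d, b, n, e, a1, c1, d1 never used (weakening))
unrestricted ✓ (type-checks (T1 -> T1 -> T3 -> T3 -> T1 -> T2) and nothing is barred)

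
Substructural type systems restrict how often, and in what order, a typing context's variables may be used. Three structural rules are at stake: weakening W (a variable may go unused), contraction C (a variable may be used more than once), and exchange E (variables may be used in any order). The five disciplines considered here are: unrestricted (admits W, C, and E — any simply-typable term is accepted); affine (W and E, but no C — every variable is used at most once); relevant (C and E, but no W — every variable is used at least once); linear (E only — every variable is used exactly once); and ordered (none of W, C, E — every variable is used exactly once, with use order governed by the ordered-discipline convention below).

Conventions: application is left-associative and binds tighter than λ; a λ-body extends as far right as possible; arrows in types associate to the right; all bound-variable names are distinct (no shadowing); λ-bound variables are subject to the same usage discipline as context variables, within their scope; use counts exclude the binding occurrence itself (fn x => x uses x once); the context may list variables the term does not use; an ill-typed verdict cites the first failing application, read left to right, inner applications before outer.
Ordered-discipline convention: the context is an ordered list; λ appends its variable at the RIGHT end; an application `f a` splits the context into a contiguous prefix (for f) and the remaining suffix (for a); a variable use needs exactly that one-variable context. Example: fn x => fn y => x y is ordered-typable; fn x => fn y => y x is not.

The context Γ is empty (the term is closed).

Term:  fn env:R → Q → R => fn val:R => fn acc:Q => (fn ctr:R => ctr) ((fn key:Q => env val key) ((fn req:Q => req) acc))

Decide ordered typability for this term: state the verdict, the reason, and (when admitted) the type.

yes — one use each (env, val, acc, ctr, key, req); ordered split holds; term : (R → Q → R) → R → Q → R
counts: env [bound] ×1; val [bound] ×1; acc [bound] ×1; ctr [bound] ×1; key [bound] ×1; req [bound] ×1
uses in reading order: ctr, env, val, key, req, acc
typing: ✓ — (R → Q → R) → R → Q → R
per-discipline verdicts: ordered ✓ | linear ✓ | affine ✓ | relevant ✓ | unrestricted ✓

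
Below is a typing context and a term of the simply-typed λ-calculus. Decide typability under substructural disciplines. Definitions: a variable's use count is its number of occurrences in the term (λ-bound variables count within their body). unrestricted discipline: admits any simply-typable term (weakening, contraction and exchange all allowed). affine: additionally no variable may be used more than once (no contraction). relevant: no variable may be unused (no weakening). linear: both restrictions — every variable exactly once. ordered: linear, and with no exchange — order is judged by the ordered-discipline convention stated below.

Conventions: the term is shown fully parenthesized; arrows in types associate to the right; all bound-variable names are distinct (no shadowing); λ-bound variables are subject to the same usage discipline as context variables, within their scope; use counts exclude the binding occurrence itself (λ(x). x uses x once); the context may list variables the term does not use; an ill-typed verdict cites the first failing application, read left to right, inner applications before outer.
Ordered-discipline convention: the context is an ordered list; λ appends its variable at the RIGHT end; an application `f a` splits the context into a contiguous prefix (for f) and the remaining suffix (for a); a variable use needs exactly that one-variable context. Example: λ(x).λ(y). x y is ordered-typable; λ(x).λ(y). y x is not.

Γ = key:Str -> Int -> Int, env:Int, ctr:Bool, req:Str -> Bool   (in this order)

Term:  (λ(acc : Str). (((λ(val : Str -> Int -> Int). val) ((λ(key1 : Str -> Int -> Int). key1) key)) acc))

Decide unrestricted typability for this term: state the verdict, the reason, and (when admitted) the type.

yes — type-checks (Str -> Int -> Int) and nothing is barred; term : Str -> Int -> Int
usage: key: 1×; env: 0×; ctr: 0×; req: 0×; acc (bound): 1×; val (bound): 1×; key1 (bound): 1×
left-to-right use order: val, key1, key, acc
typing: well-typed — term : Str -> Int -> Int
across the five disciplines: ordered ✗, linear ✗, affine ✓, relevant ✗, unrestricted ✓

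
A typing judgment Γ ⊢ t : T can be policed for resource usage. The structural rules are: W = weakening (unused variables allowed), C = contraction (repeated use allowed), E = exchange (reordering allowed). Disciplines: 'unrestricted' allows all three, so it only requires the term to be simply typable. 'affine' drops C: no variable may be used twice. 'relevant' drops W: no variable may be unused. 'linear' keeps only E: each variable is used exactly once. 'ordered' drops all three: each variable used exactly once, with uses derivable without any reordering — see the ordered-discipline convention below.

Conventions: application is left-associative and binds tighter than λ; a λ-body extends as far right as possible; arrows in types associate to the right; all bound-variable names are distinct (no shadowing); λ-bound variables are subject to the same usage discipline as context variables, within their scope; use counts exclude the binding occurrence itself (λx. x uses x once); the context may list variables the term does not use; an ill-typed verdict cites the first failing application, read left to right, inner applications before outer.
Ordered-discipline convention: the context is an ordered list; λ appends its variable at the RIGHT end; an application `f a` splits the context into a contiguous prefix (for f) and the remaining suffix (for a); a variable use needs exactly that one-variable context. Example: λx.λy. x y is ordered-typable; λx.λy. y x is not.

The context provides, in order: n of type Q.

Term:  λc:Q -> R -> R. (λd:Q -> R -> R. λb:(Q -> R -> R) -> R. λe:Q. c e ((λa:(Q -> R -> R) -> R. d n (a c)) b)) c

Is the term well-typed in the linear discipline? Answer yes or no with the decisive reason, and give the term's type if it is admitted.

no — repeated use of c ×3
use counts: n=1, c (λ-bound)=3, d (λ-bound)=1, b (λ-bound)=1, e (λ-bound)=1, a (λ-bound)=1
uses in reading order: c, e, d, n, a, c, b, c
typing: ✓ — (Q -> R -> R) -> ((Q -> R -> R) -> R) -> Q -> R
per-discipline verdicts: ordered ✗; linear ✗; affine ✗; relevant ✓; unrestricted ✓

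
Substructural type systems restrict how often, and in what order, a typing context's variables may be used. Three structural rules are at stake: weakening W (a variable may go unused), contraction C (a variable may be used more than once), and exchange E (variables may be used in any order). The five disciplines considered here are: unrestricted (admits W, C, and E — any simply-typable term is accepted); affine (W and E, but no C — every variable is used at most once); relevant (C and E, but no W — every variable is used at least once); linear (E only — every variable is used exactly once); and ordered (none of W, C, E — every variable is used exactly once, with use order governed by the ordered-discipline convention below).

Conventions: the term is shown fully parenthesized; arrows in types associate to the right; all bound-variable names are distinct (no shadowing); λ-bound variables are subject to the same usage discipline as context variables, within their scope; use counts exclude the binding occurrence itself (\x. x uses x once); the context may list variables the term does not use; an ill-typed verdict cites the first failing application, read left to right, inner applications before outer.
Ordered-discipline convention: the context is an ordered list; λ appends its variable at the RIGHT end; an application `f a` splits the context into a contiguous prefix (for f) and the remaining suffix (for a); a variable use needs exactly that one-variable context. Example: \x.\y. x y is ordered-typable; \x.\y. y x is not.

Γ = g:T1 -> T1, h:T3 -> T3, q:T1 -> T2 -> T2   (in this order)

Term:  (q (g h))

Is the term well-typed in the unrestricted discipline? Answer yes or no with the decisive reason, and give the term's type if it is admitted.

no — the type mismatch rejects it
use counts: g=1, h=1, q=1
left-to-right use order: q, g, h
typing: ill-typed: a function awaiting T1 gets T3 -> T3
all disciplines: ordered ✗ · linear ✗ · affine ✗ · relevant ✗ · unrestricted ✗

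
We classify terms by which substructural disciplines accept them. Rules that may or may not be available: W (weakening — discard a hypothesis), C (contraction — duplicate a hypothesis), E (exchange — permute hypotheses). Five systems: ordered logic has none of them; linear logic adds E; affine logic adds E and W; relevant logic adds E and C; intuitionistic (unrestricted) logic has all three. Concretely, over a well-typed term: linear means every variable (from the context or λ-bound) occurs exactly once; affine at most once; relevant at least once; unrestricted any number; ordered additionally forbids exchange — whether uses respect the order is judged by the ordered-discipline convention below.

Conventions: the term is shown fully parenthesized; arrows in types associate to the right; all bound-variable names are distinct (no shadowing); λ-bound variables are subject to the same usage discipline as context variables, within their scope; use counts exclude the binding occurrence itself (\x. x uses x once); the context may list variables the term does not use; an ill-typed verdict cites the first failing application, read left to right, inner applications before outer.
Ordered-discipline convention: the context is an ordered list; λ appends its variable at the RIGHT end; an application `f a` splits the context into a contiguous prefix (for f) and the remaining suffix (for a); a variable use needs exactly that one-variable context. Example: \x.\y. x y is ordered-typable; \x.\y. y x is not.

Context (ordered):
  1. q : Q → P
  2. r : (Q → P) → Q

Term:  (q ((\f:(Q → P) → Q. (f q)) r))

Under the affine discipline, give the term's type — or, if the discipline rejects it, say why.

not well-typed under affine — q ×2 used more than once (contraction)
use counts: q ×2, r ×1, f (λ-bound) ×1
use order (left to right): q, f, q, r
typing: ✓ — P
summary: ordered ✗; linear ✗; affine ✗; relevant ✓; unrestricted ✓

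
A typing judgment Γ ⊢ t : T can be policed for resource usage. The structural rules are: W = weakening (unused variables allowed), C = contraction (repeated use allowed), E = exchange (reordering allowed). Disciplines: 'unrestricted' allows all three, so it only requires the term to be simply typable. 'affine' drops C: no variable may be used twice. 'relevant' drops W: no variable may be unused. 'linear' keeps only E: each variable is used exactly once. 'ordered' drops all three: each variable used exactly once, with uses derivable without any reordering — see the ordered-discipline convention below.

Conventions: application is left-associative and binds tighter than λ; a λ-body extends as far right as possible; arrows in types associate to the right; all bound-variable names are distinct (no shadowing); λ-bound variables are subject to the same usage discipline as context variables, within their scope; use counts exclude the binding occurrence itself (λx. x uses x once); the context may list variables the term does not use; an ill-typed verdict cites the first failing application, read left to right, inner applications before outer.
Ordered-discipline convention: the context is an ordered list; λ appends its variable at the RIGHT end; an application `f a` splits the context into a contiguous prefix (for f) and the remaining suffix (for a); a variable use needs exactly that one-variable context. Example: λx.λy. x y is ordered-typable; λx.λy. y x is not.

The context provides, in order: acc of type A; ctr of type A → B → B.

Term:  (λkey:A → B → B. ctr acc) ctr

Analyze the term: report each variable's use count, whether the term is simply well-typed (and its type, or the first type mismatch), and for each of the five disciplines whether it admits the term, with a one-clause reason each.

use counts: acc: 1; ctr: 2; key [bound]: 0
order of uses: ctr, acc, ctr
typing: ✓ — B → B
ordered: ✗, needs contraction — ctr ×2; key never used (weakening)
linear: ✗, needs contraction — ctr ×2; key never used (weakening)
affine: ✗, needs contraction — ctr ×2
relevant: ✗, key never used (weakening)
unrestricted: ✓, typability at B → B is all that's needed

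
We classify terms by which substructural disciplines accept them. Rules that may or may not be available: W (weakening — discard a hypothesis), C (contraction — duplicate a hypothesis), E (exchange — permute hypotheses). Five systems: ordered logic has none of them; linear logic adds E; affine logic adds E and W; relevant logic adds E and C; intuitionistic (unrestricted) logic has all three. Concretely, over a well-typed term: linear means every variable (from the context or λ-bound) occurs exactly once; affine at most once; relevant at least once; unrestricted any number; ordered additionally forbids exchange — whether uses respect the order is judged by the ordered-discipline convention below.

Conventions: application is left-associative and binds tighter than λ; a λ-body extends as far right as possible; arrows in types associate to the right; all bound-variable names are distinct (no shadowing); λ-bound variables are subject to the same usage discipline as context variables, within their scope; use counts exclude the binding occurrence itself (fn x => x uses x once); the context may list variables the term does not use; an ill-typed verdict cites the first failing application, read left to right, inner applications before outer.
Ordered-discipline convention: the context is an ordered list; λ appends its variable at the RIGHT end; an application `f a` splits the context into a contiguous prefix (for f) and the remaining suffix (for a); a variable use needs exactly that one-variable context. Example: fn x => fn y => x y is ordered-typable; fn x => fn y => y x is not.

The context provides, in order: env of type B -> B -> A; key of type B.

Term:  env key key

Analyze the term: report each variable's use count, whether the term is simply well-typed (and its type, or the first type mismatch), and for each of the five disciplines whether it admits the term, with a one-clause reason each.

counts: env ×1, key ×2
use order (left to right): env, key, key
typing: the term checks, with type A
ordered: ✗, key ×2 used more than once (contraction)
linear: ✗, key ×2 used more than once (contraction)
affine: ✗, key ×2 used more than once (contraction)
relevant: ✓, none of env, key goes unused
unrestricted: ✓, simply typable at A; W, C, E all held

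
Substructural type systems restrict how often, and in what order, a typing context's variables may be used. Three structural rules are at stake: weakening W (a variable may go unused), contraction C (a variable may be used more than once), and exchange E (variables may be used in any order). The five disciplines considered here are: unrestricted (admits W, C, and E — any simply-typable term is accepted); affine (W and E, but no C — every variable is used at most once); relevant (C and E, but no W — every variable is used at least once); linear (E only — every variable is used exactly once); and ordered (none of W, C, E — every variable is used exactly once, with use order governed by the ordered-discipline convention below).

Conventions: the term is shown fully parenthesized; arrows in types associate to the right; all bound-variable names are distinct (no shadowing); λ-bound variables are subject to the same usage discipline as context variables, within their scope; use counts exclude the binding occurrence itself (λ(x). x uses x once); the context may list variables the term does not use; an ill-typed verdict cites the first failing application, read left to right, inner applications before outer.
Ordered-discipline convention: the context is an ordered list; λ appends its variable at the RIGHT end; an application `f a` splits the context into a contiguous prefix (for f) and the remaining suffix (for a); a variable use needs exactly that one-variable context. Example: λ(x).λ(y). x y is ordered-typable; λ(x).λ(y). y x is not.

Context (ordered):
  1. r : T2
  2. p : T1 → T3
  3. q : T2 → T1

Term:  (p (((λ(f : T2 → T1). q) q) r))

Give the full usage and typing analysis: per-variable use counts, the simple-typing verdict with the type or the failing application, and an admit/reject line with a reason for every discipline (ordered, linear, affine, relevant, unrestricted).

counts: r ×1, p ×1, q ×2, f (bound) ×0
uses in reading order: p, q, q, r
typing: the term checks, with type T3
ordered: ✗ — q ×2 used more than once (contraction); unused: f — weakening required
linear: ✗ — q ×2 used more than once (contraction); unused: f — weakening required
affine: ✗ — q ×2 used more than once (contraction)
relevant: ✗ — unused: f — weakening required
unrestricted: ✓ — type-checks (T3) and nothing is barred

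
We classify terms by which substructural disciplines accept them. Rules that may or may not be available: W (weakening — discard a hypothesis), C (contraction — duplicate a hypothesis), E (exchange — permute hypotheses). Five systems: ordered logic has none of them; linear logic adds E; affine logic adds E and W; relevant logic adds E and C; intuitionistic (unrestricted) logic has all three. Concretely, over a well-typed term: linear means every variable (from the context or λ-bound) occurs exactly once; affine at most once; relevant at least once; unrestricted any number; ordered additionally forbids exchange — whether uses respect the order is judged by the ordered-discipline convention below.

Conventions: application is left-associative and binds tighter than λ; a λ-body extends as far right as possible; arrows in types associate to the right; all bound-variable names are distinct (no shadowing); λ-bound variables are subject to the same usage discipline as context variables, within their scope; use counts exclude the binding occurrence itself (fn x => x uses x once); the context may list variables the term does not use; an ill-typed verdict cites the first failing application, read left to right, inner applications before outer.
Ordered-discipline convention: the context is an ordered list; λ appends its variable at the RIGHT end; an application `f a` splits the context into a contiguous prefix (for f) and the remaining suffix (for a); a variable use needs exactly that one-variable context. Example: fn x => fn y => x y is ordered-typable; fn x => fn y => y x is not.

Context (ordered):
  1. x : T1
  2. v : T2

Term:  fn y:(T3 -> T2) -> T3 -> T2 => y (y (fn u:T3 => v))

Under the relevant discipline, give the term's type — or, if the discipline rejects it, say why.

not well-typed under relevant — x, u left unused
use counts: x ×0; v ×1; y (λ-bound) ×2; u (λ-bound) ×0
use order (left to right): y, y, v
typing: the term checks, with type ((T3 -> T2) -> T3 -> T2) -> T3 -> T2
per-discipline verdicts: ordered ✗ · linear ✗ · affine ✗ · relevant ✗ · unrestricted ✓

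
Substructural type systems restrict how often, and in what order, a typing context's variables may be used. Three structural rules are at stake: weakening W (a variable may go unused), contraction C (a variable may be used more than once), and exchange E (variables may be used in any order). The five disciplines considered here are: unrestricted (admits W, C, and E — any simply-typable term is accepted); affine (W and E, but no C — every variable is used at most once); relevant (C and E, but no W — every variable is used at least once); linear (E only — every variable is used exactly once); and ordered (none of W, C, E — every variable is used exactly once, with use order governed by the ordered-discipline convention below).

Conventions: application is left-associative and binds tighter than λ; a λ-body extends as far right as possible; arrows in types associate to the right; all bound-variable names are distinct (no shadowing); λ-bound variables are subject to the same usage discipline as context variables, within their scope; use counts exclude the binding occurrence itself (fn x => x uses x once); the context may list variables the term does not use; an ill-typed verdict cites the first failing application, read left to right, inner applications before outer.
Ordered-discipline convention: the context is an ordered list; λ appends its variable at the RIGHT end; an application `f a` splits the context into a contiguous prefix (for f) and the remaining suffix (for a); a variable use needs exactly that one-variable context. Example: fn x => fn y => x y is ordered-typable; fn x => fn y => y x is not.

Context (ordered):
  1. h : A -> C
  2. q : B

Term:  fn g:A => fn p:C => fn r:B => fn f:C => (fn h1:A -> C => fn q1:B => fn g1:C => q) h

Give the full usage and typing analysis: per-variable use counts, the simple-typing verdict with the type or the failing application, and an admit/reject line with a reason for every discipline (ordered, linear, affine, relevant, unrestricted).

variable uses: h: 1; q: 1; g (λ-bound): 0; p (λ-bound): 0; r (λ-bound): 0; f (λ-bound): 0; h1 (λ-bound): 0; q1 (λ-bound): 0; g1 (λ-bound): 0
left-to-right use order: q, h
typing: ✓ — A -> C -> B -> C -> B -> C -> B
ordered ✗ (unused: g, p, r, f, h1, q1, g1 — weakening required)
linear ✗ (unused: g, p, r, f, h1, q1, g1 — weakening required)
affine ✓ (at most one use each (h, q, g, p, r, f, h1, q1, g1))
relevant ✗ (unused: g, p, r, f, h1, q1, g1 — weakening required)
unrestricted ✓ (simply typable at A -> C -> B -> C -> B -> C -> B; W, C, E all held)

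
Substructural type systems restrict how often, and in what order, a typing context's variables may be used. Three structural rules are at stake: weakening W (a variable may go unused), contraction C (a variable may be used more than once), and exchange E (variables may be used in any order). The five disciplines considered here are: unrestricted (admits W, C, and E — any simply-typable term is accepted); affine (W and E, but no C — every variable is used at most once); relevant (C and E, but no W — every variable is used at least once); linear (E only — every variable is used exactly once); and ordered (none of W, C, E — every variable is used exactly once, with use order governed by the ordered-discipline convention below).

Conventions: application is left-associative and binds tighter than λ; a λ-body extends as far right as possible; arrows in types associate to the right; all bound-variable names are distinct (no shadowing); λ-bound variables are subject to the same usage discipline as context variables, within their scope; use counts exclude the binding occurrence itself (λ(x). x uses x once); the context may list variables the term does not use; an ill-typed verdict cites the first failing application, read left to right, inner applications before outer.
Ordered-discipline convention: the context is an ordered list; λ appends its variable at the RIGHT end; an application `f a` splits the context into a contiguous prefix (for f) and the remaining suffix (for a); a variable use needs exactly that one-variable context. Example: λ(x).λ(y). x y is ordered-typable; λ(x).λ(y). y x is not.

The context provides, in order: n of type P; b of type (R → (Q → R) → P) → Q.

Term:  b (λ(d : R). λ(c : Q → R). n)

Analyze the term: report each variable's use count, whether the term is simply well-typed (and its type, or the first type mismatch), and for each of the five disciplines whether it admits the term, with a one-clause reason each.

use counts: n: 1, b: 1, d (bound): 0, c (bound): 0
uses in reading order: b, n
typing: well-typed — term : Q
ordered: ✗ — d, c never used (weakening)
linear: ✗ — d, c never used (weakening)
affine: ✓ — no duplicate uses among n, b, d, c
relevant: ✗ — d, c never used (weakening)
unrestricted: ✓ — well-typed at Q; no restrictions here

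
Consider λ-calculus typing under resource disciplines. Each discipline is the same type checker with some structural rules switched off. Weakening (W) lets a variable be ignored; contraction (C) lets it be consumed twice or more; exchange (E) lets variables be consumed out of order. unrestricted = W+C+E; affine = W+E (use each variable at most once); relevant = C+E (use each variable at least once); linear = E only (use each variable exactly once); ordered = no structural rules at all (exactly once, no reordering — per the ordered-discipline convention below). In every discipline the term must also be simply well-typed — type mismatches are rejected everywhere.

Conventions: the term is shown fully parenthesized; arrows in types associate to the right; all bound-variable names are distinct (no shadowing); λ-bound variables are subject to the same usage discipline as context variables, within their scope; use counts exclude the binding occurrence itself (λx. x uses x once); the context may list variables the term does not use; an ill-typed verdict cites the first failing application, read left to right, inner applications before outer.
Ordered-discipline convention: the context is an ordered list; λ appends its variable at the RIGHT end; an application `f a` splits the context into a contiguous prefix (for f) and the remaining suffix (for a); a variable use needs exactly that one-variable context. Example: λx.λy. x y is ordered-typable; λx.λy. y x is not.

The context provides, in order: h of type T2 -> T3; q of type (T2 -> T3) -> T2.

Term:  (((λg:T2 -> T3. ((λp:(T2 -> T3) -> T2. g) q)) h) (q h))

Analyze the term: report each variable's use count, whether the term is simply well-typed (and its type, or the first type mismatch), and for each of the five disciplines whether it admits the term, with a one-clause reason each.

usage: h ×2; q ×2; g [bound] ×1; p [bound] ×0
use order (left to right): g, q, h, q, h
typing: well-typed — term : T3
ordered: ✗ — uses contraction: h ×2, q ×2; needs weakening: p unused
linear: ✗ — uses contraction: h ×2, q ×2; needs weakening: p unused
affine: ✗ — uses contraction: h ×2, q ×2
relevant: ✗ — needs weakening: p unused
unrestricted: ✓ — typability at T3 is all that's needed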